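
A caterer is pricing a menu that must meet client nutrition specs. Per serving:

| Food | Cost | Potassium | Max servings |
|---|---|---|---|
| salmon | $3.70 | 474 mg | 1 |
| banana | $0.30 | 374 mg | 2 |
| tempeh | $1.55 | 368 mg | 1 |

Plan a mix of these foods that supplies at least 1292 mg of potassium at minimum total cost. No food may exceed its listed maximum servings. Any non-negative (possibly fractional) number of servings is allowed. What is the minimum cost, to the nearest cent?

Cost per mg of potassium: banana $0.0008, tempeh $0.0042, salmon $0.0078.
Take 2 servings of banana: +748.0 mg potassium for $0.60 (total $0.60, still need 544.0 mg).
Take 1 serving of tempeh: +368.0 mg potassium for $1.55 (total $2.15, still need 176.0 mg).
Take 0.3713 servings of salmon: +176.0 mg potassium for $1.37 (total $3.52, still need 0.0 mg).
Greedy by cheapest-per-mg is optimal for a single linear constraint, so the minimum cost is $3.52.

$3.52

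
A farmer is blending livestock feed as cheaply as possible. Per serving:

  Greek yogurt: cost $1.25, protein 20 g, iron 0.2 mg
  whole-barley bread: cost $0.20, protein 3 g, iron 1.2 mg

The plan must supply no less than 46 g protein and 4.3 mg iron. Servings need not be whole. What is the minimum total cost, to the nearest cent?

For a min-cost LP with two ≥-constraints, a basic feasible solution has at most two positive variables.
Greek yogurt only: max(46/20, 4.3/0.2) = 21.5 servings → $26.88.
whole-barley bread only: max(46/3, 4.3/1.2) = 15.33 servings → $3.07.
Greek yogurt + whole-barley bread with both tight: 1.808 servings and 3.282 servings → $2.92.
The minimum over all feasible corners is $2.92.

$2.92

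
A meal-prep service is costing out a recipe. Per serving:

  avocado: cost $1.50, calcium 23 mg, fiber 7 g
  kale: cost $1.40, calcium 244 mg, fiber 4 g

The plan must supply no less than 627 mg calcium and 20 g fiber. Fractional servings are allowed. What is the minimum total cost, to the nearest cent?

An LP optimum is at a vertex; with two nutrient constraints at most two foods are used. Check each candidate.
avocado only: max(627/23, 20/7) = 27.26 servings → $40.89.
kale only: max(627/244, 20/4) = 5 servings → $7.00.
avocado + kale with both tight: 1.468 servings and 2.431 servings → $5.61.
So the least-cost plan costs $5.61.

$5.61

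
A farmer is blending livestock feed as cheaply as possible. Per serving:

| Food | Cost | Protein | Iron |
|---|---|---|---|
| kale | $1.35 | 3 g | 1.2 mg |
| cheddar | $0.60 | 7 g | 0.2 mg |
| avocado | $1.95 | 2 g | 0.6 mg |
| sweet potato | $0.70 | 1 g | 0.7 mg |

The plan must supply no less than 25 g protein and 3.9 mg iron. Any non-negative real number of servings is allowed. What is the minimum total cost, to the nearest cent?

This is a tiny linear program; its minimum lies at a vertex of the feasible set. List the vertices and price them.
kale only: max(25/3, 3.9/1.2) = 8.333 servings → $11.25.
cheddar only: max(25/7, 3.9/0.2) = 19.5 servings → $11.70.
avocado only: max(25/2, 3.9/0.6) = 12.5 servings → $24.38.
sweet potato only: max(25/1, 3.9/0.7) = 25 servings → $17.50.
kale + cheddar with both tight: 2.859 servings and 2.346 servings → $5.27.
kale + avocado: intersection lies outside the first quadrant.
kale + sweet potato: intersection lies outside the first quadrant.
cheddar + avocado with both tight: 1.895 servings and 5.868 servings → $12.58.
cheddar + sweet potato with both tight: 2.894 servings and 4.745 servings → $5.06.
avocado + sweet potato: the both-tight solution has a negative serving — not a feasible corner.
Cheapest feasible corner: $5.06.

$5.06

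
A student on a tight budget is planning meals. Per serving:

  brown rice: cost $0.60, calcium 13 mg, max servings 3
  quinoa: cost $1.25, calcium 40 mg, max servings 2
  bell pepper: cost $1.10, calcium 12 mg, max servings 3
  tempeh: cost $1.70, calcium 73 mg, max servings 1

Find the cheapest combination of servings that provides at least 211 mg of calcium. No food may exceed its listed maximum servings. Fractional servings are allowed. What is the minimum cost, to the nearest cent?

Cost per mg of calcium: tempeh $0.0233, quinoa $0.0312, brown rice $0.0462, bell pepper $0.0917.
Take 1 serving of tempeh: +73.0 mg calcium for $1.70 (total $1.70, still need 138.0 mg).
Take 2 servings of quinoa: +80.0 mg calcium for $2.50 (total $4.20, still need 58.0 mg).
Take 3 servings of brown rice: +39.0 mg calcium for $1.80 (total $6.00, still need 19.0 mg).
Take 1.583 servings of bell pepper: +19.0 mg calcium for $1.74 (total $7.74, still need 0.0 mg).
Filling from the cheapest source first is optimal under one linear minimum: $7.74.

$7.74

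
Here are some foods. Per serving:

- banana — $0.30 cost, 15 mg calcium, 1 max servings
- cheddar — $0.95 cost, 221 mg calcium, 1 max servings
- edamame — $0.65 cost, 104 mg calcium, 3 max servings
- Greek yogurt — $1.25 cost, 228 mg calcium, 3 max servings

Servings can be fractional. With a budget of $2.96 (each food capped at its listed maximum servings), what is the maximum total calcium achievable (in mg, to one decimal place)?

Calcium per dollar: cheddar 232.6, Greek yogurt 182.4, edamame 160, banana 50.
Take 1 serving of cheddar: spends $0.95, +221.0 mg calcium (running total 221.0 mg).
Take 1.608 servings of Greek yogurt: spends $2.01, +366.6 mg calcium (running total 587.6 mg).
Greedy by best ratio exhausts the cost allowance optimally: 587.6 mg.

587.6 mg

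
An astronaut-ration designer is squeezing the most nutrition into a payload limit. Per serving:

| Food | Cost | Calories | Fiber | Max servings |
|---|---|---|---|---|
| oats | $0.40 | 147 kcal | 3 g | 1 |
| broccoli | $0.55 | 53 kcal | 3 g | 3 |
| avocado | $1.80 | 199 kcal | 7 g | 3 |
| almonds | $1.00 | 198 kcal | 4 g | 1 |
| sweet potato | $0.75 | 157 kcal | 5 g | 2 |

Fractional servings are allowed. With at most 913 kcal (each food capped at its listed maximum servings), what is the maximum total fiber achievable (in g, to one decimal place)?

35.0 g

Fiber per kcal: broccoli 0.0566, avocado 0.03518, sweet potato 0.03185, oats 0.02041, almonds 0.0202.
Take 3 servings of broccoli: uses 159 kcal, +9.0 g fiber (running total 9.0 g).
Take 3 servings of avocado: uses 597 kcal, +21.0 g fiber (running total 30.0 g).
Take 1 serving of sweet potato: uses 157 kcal, +5.0 g fiber (running total 35.0 g).
Filling greedily by fiber-per-kcal is optimal for one linear limit, giving 35.0 g.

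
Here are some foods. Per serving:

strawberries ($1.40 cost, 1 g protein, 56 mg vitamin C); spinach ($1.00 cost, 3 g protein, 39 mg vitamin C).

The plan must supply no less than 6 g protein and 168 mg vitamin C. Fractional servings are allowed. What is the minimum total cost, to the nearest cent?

$4.23

Minimising a linear cost over {protein ≥ 6, vitamin C ≥ 168, servings ≥ 0} — the optimum is at a vertex, using one or two foods.
strawberries only: max(6/1, 168/56) = 6 servings → $8.40.
spinach only: max(6/3, 168/39) = 4.308 servings → $4.31.
strawberries + spinach with both tight: 2.093 servings and 1.302 servings → $4.23.
The minimum over all feasible corners is $4.23.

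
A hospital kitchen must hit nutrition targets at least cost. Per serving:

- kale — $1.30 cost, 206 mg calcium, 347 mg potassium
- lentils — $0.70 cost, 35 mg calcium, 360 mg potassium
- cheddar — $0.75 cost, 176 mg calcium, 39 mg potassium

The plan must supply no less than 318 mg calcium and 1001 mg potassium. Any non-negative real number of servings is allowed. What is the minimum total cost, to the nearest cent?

$2.75

This is a tiny linear program; its minimum lies at a vertex of the feasible set. List the vertices and price them.
kale only: max(318/206, 1001/347) = 2.885 servings → $3.75.
lentils only: max(318/35, 1001/360) = 9.086 servings → $6.36.
cheddar only: max(318/176, 1001/39) = 25.67 servings → $19.25.
kale + lentils with both tight: 1.281 servings and 1.546 servings → $2.75.
kale + cheddar: intersection lies outside the first quadrant.
lentils + cheddar with both tight: 2.642 servings and 1.281 servings → $2.81.
Cheapest feasible corner: $2.75.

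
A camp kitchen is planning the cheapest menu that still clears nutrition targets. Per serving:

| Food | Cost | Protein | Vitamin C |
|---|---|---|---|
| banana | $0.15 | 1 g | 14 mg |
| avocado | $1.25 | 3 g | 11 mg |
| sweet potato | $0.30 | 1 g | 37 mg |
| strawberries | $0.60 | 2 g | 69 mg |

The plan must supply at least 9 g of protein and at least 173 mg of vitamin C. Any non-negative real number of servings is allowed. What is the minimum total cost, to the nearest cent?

A basic optimal solution has at most two foods positive. Try each food alone and each pair with both targets met exactly.
banana only: max(9/1, 173/14) = 12.36 servings → $1.85.
avocado only: max(9/3, 173/11) = 15.73 servings → $19.66.
sweet potato only: max(9/1, 173/37) = 9 servings → $2.70.
strawberries only: max(9/2, 173/69) = 4.5 servings → $2.70.
banana + avocado with both targets exact would need a negative amount; discard.
banana + sweet potato with both tight: 6.957 servings and 2.043 servings → $1.66.
banana + strawberries with both tight: 6.707 servings and 1.146 servings → $1.69.
avocado + sweet potato with both tight: 1.6 servings and 4.2 servings → $3.26.
avocado + strawberries with both tight: 1.486 servings and 2.27 servings → $3.22.
sweet potato + strawberries with both targets exact would need a negative amount; discard.
The minimum over all feasible corners is $1.66.

$1.66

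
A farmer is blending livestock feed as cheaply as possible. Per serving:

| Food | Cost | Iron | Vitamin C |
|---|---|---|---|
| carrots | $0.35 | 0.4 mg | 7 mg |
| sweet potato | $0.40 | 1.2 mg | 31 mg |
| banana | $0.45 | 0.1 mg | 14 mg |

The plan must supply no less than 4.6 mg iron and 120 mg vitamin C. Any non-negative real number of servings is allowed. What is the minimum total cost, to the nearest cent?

The cheapest plan sits at a corner of the feasible region — with two constraints it uses at most two foods.
carrots only: max(4.6/0.4, 120/7) = 17.14 servings → $6.00.
sweet potato only: max(4.6/1.2, 120/31) = 3.871 servings → $1.55.
banana only: max(4.6/0.1, 120/14) = 46 servings → $20.70.
carrots + sweet potato: intersection lies outside the first quadrant.
carrots + banana with both tight: 10.69 servings and 3.224 servings → $5.19.
sweet potato + banana with both tight: 3.825 servings and 0.1022 servings → $1.58.
Cheapest feasible corner: $1.55.

$1.55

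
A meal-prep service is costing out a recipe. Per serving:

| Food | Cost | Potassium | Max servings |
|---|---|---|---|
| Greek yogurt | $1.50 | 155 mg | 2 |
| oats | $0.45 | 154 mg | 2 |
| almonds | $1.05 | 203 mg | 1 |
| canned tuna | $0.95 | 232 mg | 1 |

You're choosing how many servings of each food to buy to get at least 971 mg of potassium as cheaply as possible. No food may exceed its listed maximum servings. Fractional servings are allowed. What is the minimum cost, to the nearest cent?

Cost per mg of potassium: oats $0.0029, canned tuna $0.0041, almonds $0.0052, Greek yogurt $0.0097.
Take 2 servings of oats: +308.0 mg potassium for $0.90 (total $0.90, still need 663.0 mg).
Take 1 serving of canned tuna: +232.0 mg potassium for $0.95 (total $1.85, still need 431.0 mg).
Take 1 serving of almonds: +203.0 mg potassium for $1.05 (total $2.90, still need 228.0 mg).
Take 1.471 servings of Greek yogurt: +228.0 mg potassium for $2.21 (total $5.11, still need 0.0 mg).
Greedy by cheapest-per-mg is optimal for a single linear constraint, so the minimum cost is $5.11.

$5.11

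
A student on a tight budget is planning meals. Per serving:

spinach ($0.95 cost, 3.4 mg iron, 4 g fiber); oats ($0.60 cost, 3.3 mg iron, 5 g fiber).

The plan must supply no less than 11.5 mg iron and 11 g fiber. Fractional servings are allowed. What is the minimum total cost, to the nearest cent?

$2.09

A basic optimal solution has at most two foods positive. Try each food alone and each pair with both targets met exactly.
spinach only: max(11.5/3.4, 11/4) = 3.382 servings → $3.21.
oats only: max(11.5/3.3, 11/5) = 3.485 servings → $2.09.
spinach + oats: the both-tight solution has a negative serving — not a feasible corner.
The minimum over all feasible corners is $2.09.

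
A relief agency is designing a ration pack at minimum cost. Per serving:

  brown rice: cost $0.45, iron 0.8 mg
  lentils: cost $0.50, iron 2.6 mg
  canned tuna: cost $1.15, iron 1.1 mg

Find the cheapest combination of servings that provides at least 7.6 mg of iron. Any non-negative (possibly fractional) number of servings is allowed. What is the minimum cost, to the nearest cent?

Cost per mg of iron: lentils $0.1923, brown rice $0.5625, canned tuna $1.0455.
With no serving limits, use only lentils: 7.6 mg / 2.6 mg = 2.923 servings × $0.50 = $1.46.

$1.46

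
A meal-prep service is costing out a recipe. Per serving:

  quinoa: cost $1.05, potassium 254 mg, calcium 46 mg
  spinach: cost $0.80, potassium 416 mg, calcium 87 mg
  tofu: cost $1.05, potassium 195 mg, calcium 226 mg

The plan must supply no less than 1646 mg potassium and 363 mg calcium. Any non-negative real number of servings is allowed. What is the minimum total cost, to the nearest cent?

A basic optimal solution has at most two foods positive. Try each food alone and each pair with both targets met exactly.
quinoa only: max(1646/254, 363/46) = 7.891 servings → $8.29.
spinach only: max(1646/416, 363/87) = 4.172 servings → $3.34.
tofu only: max(1646/195, 363/226) = 8.441 servings → $8.86.
quinoa + spinach: intersection lies outside the first quadrant.
quinoa + tofu with both tight: 6.219 servings and 0.3404 servings → $6.89.
spinach + tofu with both tight: 3.909 servings and 0.1013 servings → $3.23.
Cheapest feasible corner: $3.23.

$3.23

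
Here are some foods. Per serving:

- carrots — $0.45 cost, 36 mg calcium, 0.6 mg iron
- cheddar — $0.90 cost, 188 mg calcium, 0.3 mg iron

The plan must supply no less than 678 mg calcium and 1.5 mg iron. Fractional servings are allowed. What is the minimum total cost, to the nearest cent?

carrots only: max(678/36, 1.5/0.6) = 18.83 servings → $8.47.
cheddar only: max(678/188, 1.5/0.3) = 5 servings → $4.50.
carrots + cheddar with both tight: 0.7706 servings and 3.459 servings → $3.46.
The minimum over all feasible corners is $3.46.

$3.46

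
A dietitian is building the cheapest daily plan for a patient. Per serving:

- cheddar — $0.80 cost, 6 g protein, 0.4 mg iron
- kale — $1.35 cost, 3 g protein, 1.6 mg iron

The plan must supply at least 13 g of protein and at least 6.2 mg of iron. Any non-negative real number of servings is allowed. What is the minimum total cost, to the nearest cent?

For a min-cost LP with two ≥-constraints, a basic feasible solution has at most two positive variables.
cheddar only: max(13/6, 6.2/0.4) = 15.5 servings → $12.40.
kale only: max(13/3, 6.2/1.6) = 4.333 servings → $5.85.
cheddar + kale with both tight: 0.2619 servings and 3.81 servings → $5.35.
Cheapest feasible corner: $5.35.

$5.35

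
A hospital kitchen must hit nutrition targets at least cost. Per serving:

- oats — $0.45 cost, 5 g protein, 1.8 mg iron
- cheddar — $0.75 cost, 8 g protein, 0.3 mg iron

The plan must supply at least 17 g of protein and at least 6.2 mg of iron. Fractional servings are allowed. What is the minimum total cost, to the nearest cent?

$1.55

With two linear requirements the optimum uses one or two foods; enumerate the corners.
oats only: max(17/5, 6.2/1.8) = 3.444 servings → $1.55.
cheddar only: max(17/8, 6.2/0.3) = 20.67 servings → $15.50.
oats + cheddar: the both-tight solution has a negative serving — not a feasible corner.
Cheapest feasible corner: $1.55.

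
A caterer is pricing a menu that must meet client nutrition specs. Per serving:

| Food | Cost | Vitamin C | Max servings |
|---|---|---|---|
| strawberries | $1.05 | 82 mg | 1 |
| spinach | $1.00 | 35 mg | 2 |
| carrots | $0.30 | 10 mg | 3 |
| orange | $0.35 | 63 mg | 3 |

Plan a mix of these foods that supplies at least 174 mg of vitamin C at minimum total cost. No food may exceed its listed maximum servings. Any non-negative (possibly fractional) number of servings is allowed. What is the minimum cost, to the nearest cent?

$0.97

Cost per mg of vitamin C: orange $0.0056, strawberries $0.0128, spinach $0.0286, carrots $0.0300.
Take 2.762 servings of orange: +174.0 mg vitamin C for $0.97 (total $0.97, still need 0.0 mg).
Greedy by cheapest-per-mg is optimal for a single linear constraint, so the minimum cost is $0.97.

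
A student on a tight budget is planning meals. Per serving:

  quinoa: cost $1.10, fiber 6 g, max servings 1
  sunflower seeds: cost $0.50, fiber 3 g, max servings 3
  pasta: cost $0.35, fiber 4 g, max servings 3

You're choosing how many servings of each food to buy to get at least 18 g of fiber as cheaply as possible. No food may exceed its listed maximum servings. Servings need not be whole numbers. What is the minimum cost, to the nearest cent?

$2.05

Cost per g of fiber: pasta $0.0875, sunflower seeds $0.1667, quinoa $0.1833.
Take 3 servings of pasta: +12.0 g fiber for $1.05 (total $1.05, still need 6.0 g).
Take 2 servings of sunflower seeds: +6.0 g fiber for $1.00 (total $2.05, still need 0.0 g).
Filling from the cheapest source first is optimal under one linear minimum: $2.05.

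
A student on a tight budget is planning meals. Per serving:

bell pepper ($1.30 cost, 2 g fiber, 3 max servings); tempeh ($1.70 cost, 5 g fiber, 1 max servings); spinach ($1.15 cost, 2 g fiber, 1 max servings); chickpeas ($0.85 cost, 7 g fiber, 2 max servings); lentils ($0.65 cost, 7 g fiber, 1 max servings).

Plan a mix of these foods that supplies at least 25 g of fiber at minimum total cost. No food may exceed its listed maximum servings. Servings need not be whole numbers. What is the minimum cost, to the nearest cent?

Cost per g of fiber: lentils $0.0929, chickpeas $0.1214, tempeh $0.3400, spinach $0.5750, bell pepper $0.6500.
Take 1 serving of lentils: +7.0 g fiber for $0.65 (total $0.65, still need 18.0 g).
Take 2 servings of chickpeas: +14.0 g fiber for $1.70 (total $2.35, still need 4.0 g).
Take 0.8 servings of tempeh: +4.0 g fiber for $1.36 (total $3.71, still need 0.0 g).
Filling from the cheapest source first is optimal under one linear minimum: $3.71.

$3.71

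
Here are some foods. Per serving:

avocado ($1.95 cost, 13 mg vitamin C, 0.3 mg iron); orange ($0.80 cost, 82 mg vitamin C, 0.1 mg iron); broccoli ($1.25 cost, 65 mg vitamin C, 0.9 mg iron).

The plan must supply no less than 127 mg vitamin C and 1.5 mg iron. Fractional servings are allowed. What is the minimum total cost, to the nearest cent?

A basic optimal solution has at most two foods positive. Try each food alone and each pair with both targets met exactly.
avocado only: max(127/13, 1.5/0.3) = 9.769 servings → $19.05.
orange only: max(127/82, 1.5/0.1) = 15 servings → $12.00.
broccoli only: max(127/65, 1.5/0.9) = 1.954 servings → $2.44.
avocado + orange with both tight: 4.734 servings and 0.7983 servings → $9.87.
avocado + broccoli: the both-tight solution has a negative serving — not a feasible corner.
orange + broccoli with both tight: 0.2496 servings and 1.639 servings → $2.25.
Cheapest feasible corner: $2.25.

$2.25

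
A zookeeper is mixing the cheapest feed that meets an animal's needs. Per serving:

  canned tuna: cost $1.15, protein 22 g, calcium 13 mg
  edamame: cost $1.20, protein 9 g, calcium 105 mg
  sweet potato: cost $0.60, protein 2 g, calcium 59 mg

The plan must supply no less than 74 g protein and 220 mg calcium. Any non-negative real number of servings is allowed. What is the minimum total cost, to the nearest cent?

This is a tiny linear program; its minimum lies at a vertex of the feasible set. List the vertices and price them.
canned tuna only: max(74/22, 220/13) = 16.92 servings → $19.46.
edamame only: max(74/9, 220/105) = 8.222 servings → $9.87.
sweet potato only: max(74/2, 220/59) = 37 servings → $22.20.
canned tuna + edamame with both tight: 2.64 servings and 1.768 servings → $5.16.
canned tuna + sweet potato with both tight: 3.086 servings and 3.049 servings → $5.38.
edamame + sweet potato with both targets exact would need a negative amount; discard.
So the least-cost plan costs $5.16.

$5.16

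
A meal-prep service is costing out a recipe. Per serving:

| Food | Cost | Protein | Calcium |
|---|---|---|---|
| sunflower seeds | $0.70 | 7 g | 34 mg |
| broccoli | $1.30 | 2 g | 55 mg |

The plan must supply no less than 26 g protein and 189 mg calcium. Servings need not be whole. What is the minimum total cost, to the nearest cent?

sunflower seeds only: max(26/7, 189/34) = 5.559 servings → $3.89.
broccoli only: max(26/2, 189/55) = 13 servings → $16.90.
sunflower seeds + broccoli with both tight: 3.319 servings and 1.385 servings → $4.12.
The minimum over all feasible corners is $3.89.

$3.89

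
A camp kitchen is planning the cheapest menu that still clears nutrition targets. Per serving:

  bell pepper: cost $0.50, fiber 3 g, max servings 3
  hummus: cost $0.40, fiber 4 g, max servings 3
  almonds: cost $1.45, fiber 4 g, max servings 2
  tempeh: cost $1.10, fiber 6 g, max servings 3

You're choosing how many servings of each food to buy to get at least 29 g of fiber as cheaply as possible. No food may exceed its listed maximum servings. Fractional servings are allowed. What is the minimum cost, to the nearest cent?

Cost per g of fiber: hummus $0.1000, bell pepper $0.1667, tempeh $0.1833, almonds $0.3625.
Take 3 servings of hummus: +12.0 g fiber for $1.20 (total $1.20, still need 17.0 g).
Take 3 servings of bell pepper: +9.0 g fiber for $1.50 (total $2.70, still need 8.0 g).
Take 1.333 servings of tempeh: +8.0 g fiber for $1.47 (total $4.17, still need 0.0 g).
Greedy by cheapest-per-g is optimal for a single linear constraint, so the minimum cost is $4.17.

$4.17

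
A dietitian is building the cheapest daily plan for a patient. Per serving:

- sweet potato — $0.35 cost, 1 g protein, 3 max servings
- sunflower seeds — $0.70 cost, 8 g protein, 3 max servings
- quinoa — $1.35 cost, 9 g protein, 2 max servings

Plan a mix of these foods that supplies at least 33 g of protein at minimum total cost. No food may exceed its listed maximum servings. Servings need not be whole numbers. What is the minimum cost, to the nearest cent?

Cost per g of protein: sunflower seeds $0.0875, quinoa $0.1500, sweet potato $0.3500.
Take 3 servings of sunflower seeds: +24.0 g protein for $2.10 (total $2.10, still need 9.0 g).
Take 1 serving of quinoa: +9.0 g protein for $1.35 (total $3.45, still need 0.0 g).
Greedy by cheapest-per-g is optimal for a single linear constraint, so the minimum cost is $3.45.

$3.45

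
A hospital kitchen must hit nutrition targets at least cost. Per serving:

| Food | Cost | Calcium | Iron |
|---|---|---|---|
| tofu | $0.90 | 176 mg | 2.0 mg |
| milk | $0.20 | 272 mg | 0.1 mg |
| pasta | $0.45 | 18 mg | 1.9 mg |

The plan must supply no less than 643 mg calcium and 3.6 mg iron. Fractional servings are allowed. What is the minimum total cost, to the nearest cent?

An LP optimum is at a vertex; with two nutrient constraints at most two foods are used. Check each candidate.
tofu only: max(643/176, 3.6/2.0) = 3.653 servings → $3.29.
milk only: max(643/272, 3.6/0.1) = 36 servings → $7.20.
pasta only: max(643/18, 3.6/1.9) = 35.72 servings → $16.07.
tofu + milk with both tight: 1.738 servings and 1.239 servings → $1.81.
tofu + pasta: intersection lies outside the first quadrant.
milk + pasta with both tight: 2.246 servings and 1.777 servings → $1.25.
Cheapest feasible corner: $1.25.

$1.25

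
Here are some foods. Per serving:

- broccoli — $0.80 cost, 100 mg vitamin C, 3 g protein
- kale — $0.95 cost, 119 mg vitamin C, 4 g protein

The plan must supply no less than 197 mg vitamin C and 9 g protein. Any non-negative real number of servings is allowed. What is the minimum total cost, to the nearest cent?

Minimising a linear cost over {vitamin C ≥ 197, protein ≥ 9, servings ≥ 0} — the optimum is at a vertex, using one or two foods.
broccoli only: max(197/100, 9/3) = 3 servings → $2.40.
kale only: max(197/119, 9/4) = 2.25 servings → $2.14.
broccoli + kale: the both-tight solution has a negative serving — not a feasible corner.
Cheapest feasible corner: $2.14.

$2.14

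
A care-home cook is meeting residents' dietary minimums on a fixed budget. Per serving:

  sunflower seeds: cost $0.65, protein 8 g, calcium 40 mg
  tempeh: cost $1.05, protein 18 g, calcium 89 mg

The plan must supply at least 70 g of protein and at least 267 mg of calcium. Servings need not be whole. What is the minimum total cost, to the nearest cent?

$4.08

sunflower seeds only: max(70/8, 267/40) = 8.75 servings → $5.69.
tempeh only: max(70/18, 267/89) = 3.889 servings → $4.08.
sunflower seeds + tempeh with both targets exact would need a negative amount; discard.
The minimum over all feasible corners is $4.08.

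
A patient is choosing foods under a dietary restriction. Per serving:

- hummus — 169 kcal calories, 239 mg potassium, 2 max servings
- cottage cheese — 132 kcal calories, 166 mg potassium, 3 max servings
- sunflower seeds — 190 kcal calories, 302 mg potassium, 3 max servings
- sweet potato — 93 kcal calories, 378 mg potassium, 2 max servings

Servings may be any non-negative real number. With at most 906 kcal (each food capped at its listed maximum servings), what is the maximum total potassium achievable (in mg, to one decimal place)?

1874.1 mg

Potassium per kcal: sweet potato 4.065, sunflower seeds 1.589, hummus 1.414, cottage cheese 1.258.
Take 2 servings of sweet potato: uses 186 kcal, +756.0 mg potassium (running total 756.0 mg).
Take 3 servings of sunflower seeds: uses 570 kcal, +906.0 mg potassium (running total 1662.0 mg).
Take 0.8876 servings of hummus: uses 150 kcal, +212.1 mg potassium (running total 1874.1 mg).
Greedy by best ratio exhausts the calories allowance optimally: 1874.1 mg.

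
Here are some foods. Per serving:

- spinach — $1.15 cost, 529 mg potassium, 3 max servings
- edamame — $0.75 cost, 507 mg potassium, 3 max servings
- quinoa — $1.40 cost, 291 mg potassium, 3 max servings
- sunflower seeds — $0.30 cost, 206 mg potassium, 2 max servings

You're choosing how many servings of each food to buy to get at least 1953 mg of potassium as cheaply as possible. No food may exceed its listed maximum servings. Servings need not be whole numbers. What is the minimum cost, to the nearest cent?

$2.89

Cost per mg of potassium: sunflower seeds $0.0015, edamame $0.0015, spinach $0.0022, quinoa $0.0048.
Take 2 servings of sunflower seeds: +412.0 mg potassium for $0.60 (total $0.60, still need 1541.0 mg).
Take 3 servings of edamame: +1521.0 mg potassium for $2.25 (total $2.85, still need 20.0 mg).
Take 0.03781 servings of spinach: +20.0 mg potassium for $0.04 (total $2.89, still need 0.0 mg).
Filling from the cheapest source first is optimal under one linear minimum: $2.89.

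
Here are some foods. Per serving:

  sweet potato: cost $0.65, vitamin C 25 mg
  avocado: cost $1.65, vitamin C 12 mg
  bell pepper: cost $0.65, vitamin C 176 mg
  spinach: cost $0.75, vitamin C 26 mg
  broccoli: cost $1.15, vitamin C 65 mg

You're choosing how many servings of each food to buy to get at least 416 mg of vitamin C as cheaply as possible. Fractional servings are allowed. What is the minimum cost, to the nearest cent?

$1.54

Cost per mg of vitamin C: bell pepper $0.0037, broccoli $0.0177, sweet potato $0.0260, spinach $0.0288, avocado $0.1375.
With no serving limits, use only bell pepper: 416 mg / 176 mg = 2.364 servings × $0.65 = $1.54.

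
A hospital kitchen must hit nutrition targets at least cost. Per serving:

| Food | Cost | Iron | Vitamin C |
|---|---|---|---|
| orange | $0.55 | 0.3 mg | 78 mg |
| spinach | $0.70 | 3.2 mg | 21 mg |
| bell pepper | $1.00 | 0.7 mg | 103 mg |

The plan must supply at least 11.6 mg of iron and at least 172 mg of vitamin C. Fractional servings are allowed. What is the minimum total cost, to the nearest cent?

$3.15

An LP optimum is at a vertex; with two nutrient constraints at most two foods are used. Check each candidate.
orange only: max(11.6/0.3, 172/78) = 38.67 servings → $21.27.
spinach only: max(11.6/3.2, 172/21) = 8.19 servings → $5.73.
bell pepper only: max(11.6/0.7, 172/103) = 16.57 servings → $16.57.
orange + spinach with both tight: 1.261 servings and 3.507 servings → $3.15.
orange + bell pepper: the both-tight solution has a negative serving — not a feasible corner.
spinach + bell pepper with both tight: 3.412 servings and 0.9743 servings → $3.36.
Cheapest feasible corner: $3.15.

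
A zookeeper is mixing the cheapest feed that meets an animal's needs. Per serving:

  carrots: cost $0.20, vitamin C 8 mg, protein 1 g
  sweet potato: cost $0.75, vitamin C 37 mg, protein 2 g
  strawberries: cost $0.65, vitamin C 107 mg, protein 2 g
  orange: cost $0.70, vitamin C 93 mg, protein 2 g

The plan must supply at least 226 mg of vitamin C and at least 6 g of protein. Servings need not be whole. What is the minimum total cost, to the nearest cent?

Minimising a linear cost over {vitamin C ≥ 226, protein ≥ 6, servings ≥ 0} — the optimum is at a vertex, using one or two foods.
carrots only: max(226/8, 6/1) = 28.25 servings → $5.65.
sweet potato only: max(226/37, 6/2) = 6.108 servings → $4.58.
strawberries only: max(226/107, 6/2) = 3 servings → $1.95.
orange only: max(226/93, 6/2) = 3 servings → $2.10.
carrots + sweet potato with both targets exact would need a negative amount; discard.
carrots + strawberries with both tight: 2.088 servings and 1.956 servings → $1.69.
carrots + orange with both tight: 1.377 servings and 2.312 servings → $1.89.
sweet potato + strawberries with both tight: 1.357 servings and 1.643 servings → $2.09.
sweet potato + orange with both tight: 0.9464 servings and 2.054 servings → $2.15.
strawberries + orange with both targets exact would need a negative amount; discard.
So the least-cost plan costs $1.69.

$1.69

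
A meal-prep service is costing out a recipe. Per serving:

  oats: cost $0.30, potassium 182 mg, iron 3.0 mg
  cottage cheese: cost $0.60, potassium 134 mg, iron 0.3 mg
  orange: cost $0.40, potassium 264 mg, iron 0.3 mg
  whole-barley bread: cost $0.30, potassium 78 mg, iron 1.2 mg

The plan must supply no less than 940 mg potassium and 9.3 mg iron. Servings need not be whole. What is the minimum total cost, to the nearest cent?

$1.50

With two linear requirements the optimum uses one or two foods; enumerate the corners.
oats only: max(940/182, 9.3/3.0) = 5.165 servings → $1.55.
cottage cheese only: max(940/134, 9.3/0.3) = 31 servings → $18.60.
orange only: max(940/264, 9.3/0.3) = 31 servings → $12.40.
whole-barley bread only: max(940/78, 9.3/1.2) = 12.05 servings → $3.62.
oats + cottage cheese with both tight: 2.775 servings and 3.245 servings → $2.78.
oats + orange with both tight: 2.947 servings and 1.529 servings → $1.50.
oats + whole-barley bread: the both-tight solution has a negative serving — not a feasible corner.
cottage cheese + orange: intersection lies outside the first quadrant.
cottage cheese + whole-barley bread with both tight: 2.93 servings and 7.017 servings → $3.86.
orange + whole-barley bread with both tight: 1.372 servings and 7.407 servings → $2.77.
Cheapest feasible corner: $1.50.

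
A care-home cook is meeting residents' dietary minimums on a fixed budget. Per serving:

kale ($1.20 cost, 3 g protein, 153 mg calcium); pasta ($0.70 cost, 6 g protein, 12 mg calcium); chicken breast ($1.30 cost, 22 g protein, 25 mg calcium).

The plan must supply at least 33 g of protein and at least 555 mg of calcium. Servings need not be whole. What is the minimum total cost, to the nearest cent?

$5.49

Check every corner: each single food scaled to meet both minima, and each pair solved so both constraints bind.
kale only: max(33/3, 555/153) = 11 servings → $13.20.
pasta only: max(33/6, 555/12) = 46.25 servings → $32.38.
chicken breast only: max(33/22, 555/25) = 22.2 servings → $28.86.
kale + pasta with both tight: 3.327 servings and 3.837 servings → $6.68.
kale + chicken breast with both tight: 3.459 servings and 1.028 servings → $5.49.
pasta + chicken breast: intersection lies outside the first quadrant.
Cheapest feasible corner: $5.49.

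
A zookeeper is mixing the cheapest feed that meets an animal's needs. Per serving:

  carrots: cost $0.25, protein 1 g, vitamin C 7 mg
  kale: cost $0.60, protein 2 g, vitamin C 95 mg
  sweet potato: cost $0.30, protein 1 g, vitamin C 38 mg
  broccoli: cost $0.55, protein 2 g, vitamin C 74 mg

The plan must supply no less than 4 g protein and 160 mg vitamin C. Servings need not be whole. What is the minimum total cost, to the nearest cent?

$1.13

With two linear requirements the optimum uses one or two foods; enumerate the corners.
carrots only: max(4/1, 160/7) = 22.86 servings → $5.71.
kale only: max(4/2, 160/95) = 2 servings → $1.20.
sweet potato only: max(4/1, 160/38) = 4.211 servings → $1.26.
broccoli only: max(4/2, 160/74) = 2.162 servings → $1.19.
carrots + kale with both tight: 0.7407 servings and 1.63 servings → $1.16.
carrots + sweet potato: the both-tight solution has a negative serving — not a feasible corner.
carrots + broccoli with both targets exact would need a negative amount; discard.
kale + sweet potato with both tight: 0.4211 servings and 3.158 servings → $1.20.
kale + broccoli with both tight: 0.5714 servings and 1.429 servings → $1.13.
sweet potato + broccoli: intersection lies outside the first quadrant.
So the least-cost plan costs $1.13.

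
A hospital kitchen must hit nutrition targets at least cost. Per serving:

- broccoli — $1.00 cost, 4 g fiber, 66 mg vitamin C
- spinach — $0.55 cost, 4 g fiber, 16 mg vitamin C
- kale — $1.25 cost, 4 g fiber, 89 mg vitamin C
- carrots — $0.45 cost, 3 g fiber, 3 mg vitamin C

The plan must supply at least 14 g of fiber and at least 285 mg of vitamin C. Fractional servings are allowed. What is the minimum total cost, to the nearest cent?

$4.09

broccoli only: max(14/4, 285/66) = 4.318 servings → $4.32.
spinach only: max(14/4, 285/16) = 17.81 servings → $9.80.
kale only: max(14/4, 285/89) = 3.5 servings → $4.38.
carrots only: max(14/3, 285/3) = 95 servings → $42.75.
broccoli + spinach with both targets exact would need a negative amount; discard.
broccoli + kale with both tight: 1.152 servings and 2.348 servings → $4.09.
broccoli + carrots with both targets exact would need a negative amount; discard.
spinach + kale with both tight: 0.363 servings and 3.137 servings → $4.12.
spinach + carrots: the both-tight solution has a negative serving — not a feasible corner.
kale + carrots with both tight: 3.188 servings and 0.4157 servings → $4.17.
So the least-cost plan costs $4.09.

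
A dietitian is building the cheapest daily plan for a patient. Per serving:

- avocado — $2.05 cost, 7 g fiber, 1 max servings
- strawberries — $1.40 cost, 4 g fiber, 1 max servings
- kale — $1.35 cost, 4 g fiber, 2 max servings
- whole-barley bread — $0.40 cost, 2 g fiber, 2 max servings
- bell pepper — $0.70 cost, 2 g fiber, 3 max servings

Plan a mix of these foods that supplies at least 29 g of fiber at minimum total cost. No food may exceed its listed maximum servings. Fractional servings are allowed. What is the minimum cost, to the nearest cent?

$9.05

Cost per g of fiber: whole-barley bread $0.2000, avocado $0.2929, kale $0.3375, strawberries $0.3500, bell pepper $0.3500.
Take 2 servings of whole-barley bread: +4.0 g fiber for $0.80 (total $0.80, still need 25.0 g).
Take 1 serving of avocado: +7.0 g fiber for $2.05 (total $2.85, still need 18.0 g).
Take 2 servings of kale: +8.0 g fiber for $2.70 (total $5.55, still need 10.0 g).
Take 1 serving of strawberries: +4.0 g fiber for $1.40 (total $6.95, still need 6.0 g).
Take 3 servings of bell pepper: +6.0 g fiber for $2.10 (total $9.05, still need 0.0 g).
Filling from the cheapest source first is optimal under one linear minimum: $9.05.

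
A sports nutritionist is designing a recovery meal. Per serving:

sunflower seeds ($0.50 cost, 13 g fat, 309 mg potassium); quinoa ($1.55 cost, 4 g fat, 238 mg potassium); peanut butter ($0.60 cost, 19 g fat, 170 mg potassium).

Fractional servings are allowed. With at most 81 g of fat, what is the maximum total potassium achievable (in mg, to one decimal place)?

Potassium per g fat: quinoa 59.5, sunflower seeds 23.77, peanut butter 8.947.
With no serving limits, spend the whole fat allowance on quinoa: 81 g / 4 g × 238 mg = 4819.5 mg.

4819.5 mg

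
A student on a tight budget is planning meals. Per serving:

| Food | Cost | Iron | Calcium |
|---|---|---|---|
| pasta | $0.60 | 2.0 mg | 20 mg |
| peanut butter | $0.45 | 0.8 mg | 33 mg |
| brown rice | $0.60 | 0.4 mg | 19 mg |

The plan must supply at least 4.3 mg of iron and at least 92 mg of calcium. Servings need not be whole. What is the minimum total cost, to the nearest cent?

$1.70

A basic optimal solution has at most two foods positive. Try each food alone and each pair with both targets met exactly.
pasta only: max(4.3/2.0, 92/20) = 4.6 servings → $2.76.
peanut butter only: max(4.3/0.8, 92/33) = 5.375 servings → $2.42.
brown rice only: max(4.3/0.4, 92/19) = 10.75 servings → $6.45.
pasta + peanut butter with both tight: 1.366 servings and 1.96 servings → $1.70.
pasta + brown rice with both tight: 1.497 servings and 3.267 servings → $2.86.
peanut butter + brown rice: intersection lies outside the first quadrant.
So the least-cost plan costs $1.70.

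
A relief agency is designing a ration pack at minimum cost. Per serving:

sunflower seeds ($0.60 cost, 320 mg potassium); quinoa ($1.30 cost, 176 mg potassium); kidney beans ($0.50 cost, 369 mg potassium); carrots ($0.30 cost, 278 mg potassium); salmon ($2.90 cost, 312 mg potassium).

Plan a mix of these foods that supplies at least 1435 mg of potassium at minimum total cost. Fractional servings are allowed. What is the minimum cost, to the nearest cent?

Cost per mg of potassium: carrots $0.0011, kidney beans $0.0014, sunflower seeds $0.0019, quinoa $0.0074, salmon $0.0093.
With no serving limits, use only carrots: 1435 mg / 278 mg = 5.162 servings × $0.30 = $1.55.

$1.55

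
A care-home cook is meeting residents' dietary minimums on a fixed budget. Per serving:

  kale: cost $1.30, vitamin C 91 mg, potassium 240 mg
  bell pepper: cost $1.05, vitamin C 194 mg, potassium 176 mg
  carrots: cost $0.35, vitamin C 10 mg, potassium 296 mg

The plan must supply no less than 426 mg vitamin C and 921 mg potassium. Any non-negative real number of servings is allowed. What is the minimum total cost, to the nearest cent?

$2.86

At the optimum either one food covers both requirements or two foods hit both targets exactly; no other combination can be cheaper.
kale only: max(426/91, 921/240) = 4.681 servings → $6.09.
bell pepper only: max(426/194, 921/176) = 5.233 servings → $5.49.
carrots only: max(426/10, 921/296) = 42.6 servings → $14.91.
kale + bell pepper with both tight: 3.395 servings and 0.6034 servings → $5.05.
kale + carrots with both targets exact would need a negative amount; discard.
bell pepper + carrots with both tight: 2.1 servings and 1.863 servings → $2.86.
Cheapest feasible corner: $2.86.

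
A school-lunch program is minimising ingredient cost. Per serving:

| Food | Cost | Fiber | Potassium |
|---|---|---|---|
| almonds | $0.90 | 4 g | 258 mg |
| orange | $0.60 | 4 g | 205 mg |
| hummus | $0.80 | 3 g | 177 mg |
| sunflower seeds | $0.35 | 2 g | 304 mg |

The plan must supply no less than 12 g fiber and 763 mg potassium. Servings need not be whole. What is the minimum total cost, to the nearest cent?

At the optimum either one food covers both requirements or two foods hit both targets exactly; no other combination can be cheaper.
almonds only: max(12/4, 763/258) = 3 servings → $2.70.
orange only: max(12/4, 763/205) = 3.722 servings → $2.23.
hummus only: max(12/3, 763/177) = 4.311 servings → $3.45.
sunflower seeds only: max(12/2, 763/304) = 6 servings → $2.10.
almonds + orange with both tight: 2.792 servings and 0.2075 servings → $2.64.
almonds + hummus with both tight: 2.5 servings and 0.6667 servings → $2.78.
almonds + sunflower seeds with both targets exact would need a negative amount; discard.
orange + hummus: the both-tight solution has a negative serving — not a feasible corner.
orange + sunflower seeds with both tight: 2.633 servings and 0.7345 servings → $1.84.
hummus + sunflower seeds with both tight: 3.803 servings and 0.2957 servings → $3.15.
Cheapest feasible corner: $1.84.

$1.84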